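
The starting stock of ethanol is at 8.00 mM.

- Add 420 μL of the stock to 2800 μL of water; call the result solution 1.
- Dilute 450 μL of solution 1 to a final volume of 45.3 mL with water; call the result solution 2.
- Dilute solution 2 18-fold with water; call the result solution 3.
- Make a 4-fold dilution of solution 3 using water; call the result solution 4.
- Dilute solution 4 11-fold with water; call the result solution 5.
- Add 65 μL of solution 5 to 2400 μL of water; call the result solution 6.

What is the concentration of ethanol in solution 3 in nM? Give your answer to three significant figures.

576 nM

Step 1: 420 μL + 2800 μL = 3220 μL total → factor 3220/420 = 7.6667
Step 2: 450 μL brought to 45.3 mL → factor 45300/450 = 100.67
Step 3: 18-fold → factor 18
Dilution factor through solution 3 = 7.6667 × 100.67 × 18 = 13892
[solution 3] = 8.00 mM / 13892 = 0.0005759 mM = 576 nM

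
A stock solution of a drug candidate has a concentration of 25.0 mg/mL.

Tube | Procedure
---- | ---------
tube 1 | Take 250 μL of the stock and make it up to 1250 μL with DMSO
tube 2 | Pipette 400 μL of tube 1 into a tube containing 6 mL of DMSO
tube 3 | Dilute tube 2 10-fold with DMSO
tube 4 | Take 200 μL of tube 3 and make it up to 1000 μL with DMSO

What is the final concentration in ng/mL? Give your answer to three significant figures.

Step 1: 250 μL brought to 1250 μL → factor 1250/250 = 5
Step 2: 400 μL + 6 mL = 6400 μL total → factor 6400/400 = 16
Step 3: 10-fold → factor 10
Step 4: 200 μL brought to 1000 μL → factor 1000/200 = 5
Overall dilution factor = 5 × 16 × 10 × 5 = 4000
Final = 25.0 mg/mL / 4000 = 0.006250 mg/mL = 6.25 × 10^3 ng/mL

6.25 × 10^3 ng/mL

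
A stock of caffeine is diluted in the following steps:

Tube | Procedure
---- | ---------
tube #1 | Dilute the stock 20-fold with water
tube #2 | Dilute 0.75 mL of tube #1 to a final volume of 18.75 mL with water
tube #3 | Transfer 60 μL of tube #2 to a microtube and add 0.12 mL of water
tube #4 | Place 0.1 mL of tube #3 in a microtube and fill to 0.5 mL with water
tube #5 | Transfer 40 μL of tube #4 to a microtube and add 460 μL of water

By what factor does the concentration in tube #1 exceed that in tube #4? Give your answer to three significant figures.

375

Step 1: 20-fold → factor 20
Step 2: 0.75 mL brought to 18.75 mL → factor 18.75/0.75 = 25
Step 3: 60 μL + 0.12 mL = 180 μL total → factor 180/60 = 3
Step 4: 0.1 mL brought to 0.5 mL → factor 0.5/0.1 = 5
Dilution factor to tube #1 = 20; to tube #4 = 7500
[tube #1]/[tube #4] = (factor to tube #4)/(factor to tube #1) = 7500/20 = 375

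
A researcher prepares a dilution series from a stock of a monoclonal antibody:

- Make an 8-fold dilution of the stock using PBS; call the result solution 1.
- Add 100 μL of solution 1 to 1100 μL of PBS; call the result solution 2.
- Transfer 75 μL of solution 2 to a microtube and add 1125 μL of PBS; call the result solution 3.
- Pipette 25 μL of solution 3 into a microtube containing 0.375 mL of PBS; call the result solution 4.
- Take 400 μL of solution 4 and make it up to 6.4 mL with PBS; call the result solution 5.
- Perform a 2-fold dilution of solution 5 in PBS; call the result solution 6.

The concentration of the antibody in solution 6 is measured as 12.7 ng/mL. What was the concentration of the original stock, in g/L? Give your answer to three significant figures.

9.99 g/L

Step 1: 8-fold → factor 8
Step 2: 100 μL + 1100 μL = 1200 μL total → factor 1200/100 = 12
Step 3: 75 μL + 1125 μL = 1200 μL total → factor 1200/75 = 16
Step 4: 25 μL + 0.375 mL = 400 μL total → factor 400/25 = 16
Step 5: 400 μL brought to 6.4 mL → factor 6400/400 = 16
Step 6: 2-fold → factor 2
Overall dilution factor = 8 × 12 × 16 × 16 × 16 × 2 = 7.8643 × 10^5
Stock = 12.7 ng/mL × 7.8643 × 10^5 = 9.988 × 10^6 ng/mL = 9.99 g/L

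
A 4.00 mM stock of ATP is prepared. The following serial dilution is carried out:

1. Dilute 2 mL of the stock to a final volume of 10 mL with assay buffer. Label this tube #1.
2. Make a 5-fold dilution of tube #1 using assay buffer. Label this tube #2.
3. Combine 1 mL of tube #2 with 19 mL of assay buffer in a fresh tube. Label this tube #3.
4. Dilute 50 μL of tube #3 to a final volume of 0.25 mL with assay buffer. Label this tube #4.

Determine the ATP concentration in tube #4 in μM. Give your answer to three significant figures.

1.60 μM

Step 1: 2 mL brought to 10 mL → factor 10/2 = 5
Step 2: 5-fold → factor 5
Step 3: 1 mL + 19 mL = 20 mL total → factor 20/1 = 20
Step 4: 50 μL brought to 0.25 mL → factor 250/50 = 5
Overall dilution factor = 5 × 5 × 20 × 5 = 2500
Final = 4.00 mM / 2500 = 0.001600 mM = 1.60 μM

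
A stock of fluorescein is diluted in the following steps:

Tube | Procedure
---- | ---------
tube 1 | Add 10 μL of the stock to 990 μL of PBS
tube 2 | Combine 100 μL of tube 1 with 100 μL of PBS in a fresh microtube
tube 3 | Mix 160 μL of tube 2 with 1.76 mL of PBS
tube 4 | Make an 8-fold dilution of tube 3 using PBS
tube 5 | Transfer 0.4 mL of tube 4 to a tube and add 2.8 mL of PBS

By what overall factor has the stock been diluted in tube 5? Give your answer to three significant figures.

Step 1: 10 μL + 990 μL = 1000 μL total → factor 1000/10 = 100
Step 2: 100 μL + 100 μL = 200 μL total → factor 200/100 = 2
Step 3: 160 μL + 1.76 mL = 1920 μL total → factor 1920/160 = 12
Step 4: 8-fold → factor 8
Step 5: 0.4 mL + 2.8 mL = 3.2 mL total → factor 3.2/0.4 = 8
Overall dilution factor = 100 × 2 × 12 × 8 × 8 = 1.536 × 10^5

1.54 × 10^5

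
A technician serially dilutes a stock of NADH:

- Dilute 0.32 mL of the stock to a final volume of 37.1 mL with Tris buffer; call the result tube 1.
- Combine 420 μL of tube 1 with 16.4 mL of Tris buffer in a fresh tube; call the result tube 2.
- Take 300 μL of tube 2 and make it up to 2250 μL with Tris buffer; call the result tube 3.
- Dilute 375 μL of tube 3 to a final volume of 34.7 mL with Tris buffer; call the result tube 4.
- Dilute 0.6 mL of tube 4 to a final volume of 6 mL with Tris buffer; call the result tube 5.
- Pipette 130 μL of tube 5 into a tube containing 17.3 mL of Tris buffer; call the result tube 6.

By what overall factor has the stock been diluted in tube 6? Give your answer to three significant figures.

4.32 × 10^9

Step 1: 0.32 mL brought to 37.1 mL → factor 37.1/0.32 = 115.94
Step 2: 420 μL + 16.4 mL = 16820 μL total → factor 16820/420 = 40.048
Step 3: 300 μL brought to 2250 μL → factor 2250/300 = 7.5
Step 4: 375 μL brought to 34.7 mL → factor 34700/375 = 92.533
Step 5: 0.6 mL brought to 6 mL → factor 6/0.6 = 10
Step 6: 130 μL + 17.3 mL = 17430 μL total → factor 17430/130 = 134.08
Overall dilution factor = 115.94 × 40.048 × 7.5 × 92.533 × 10 × 134.08 = 4.3203 × 10^9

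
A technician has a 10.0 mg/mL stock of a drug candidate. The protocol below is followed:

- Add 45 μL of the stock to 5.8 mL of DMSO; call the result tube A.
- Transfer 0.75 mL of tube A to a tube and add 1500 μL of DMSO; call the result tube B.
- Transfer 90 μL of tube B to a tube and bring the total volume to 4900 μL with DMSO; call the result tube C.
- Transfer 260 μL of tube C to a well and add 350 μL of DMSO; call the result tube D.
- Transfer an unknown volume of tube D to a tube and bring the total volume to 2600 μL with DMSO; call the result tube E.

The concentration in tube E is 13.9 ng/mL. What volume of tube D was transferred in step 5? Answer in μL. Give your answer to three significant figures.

180 μL

Step 1: 45 μL + 5.8 mL = 5845 μL total → factor 5845/45 = 129.89
Step 2: 0.75 mL + 1500 μL = 2.25 mL total → factor 2.25/0.75 = 3
Step 3: 90 μL brought to 4900 μL → factor 4900/90 = 54.444
Step 4: 260 μL + 350 μL = 610 μL total → factor 610/260 = 2.3462
Step 5: v brought to 2600 μL → factor = 2600 μL/v
Product of known-step factors = 49774
Overall factor = 10.0 mg/mL / (13.9 ng/mL) = 7.1942 × 10^5
Step-5 factor = 7.1942 × 10^5 / 49774 = 14.454
v = 2600 μL / 14.454 = 180 μL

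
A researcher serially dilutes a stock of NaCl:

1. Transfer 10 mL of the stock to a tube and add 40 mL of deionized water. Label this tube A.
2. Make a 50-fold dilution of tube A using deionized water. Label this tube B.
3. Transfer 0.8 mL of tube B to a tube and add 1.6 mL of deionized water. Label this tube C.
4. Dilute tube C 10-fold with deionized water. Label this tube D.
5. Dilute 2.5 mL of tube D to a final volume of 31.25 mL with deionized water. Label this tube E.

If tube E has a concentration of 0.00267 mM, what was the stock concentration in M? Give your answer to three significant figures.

Step 1: 10 mL + 40 mL = 50 mL total → factor 50/10 = 5
Step 2: 50-fold → factor 50
Step 3: 0.8 mL + 1.6 mL = 2.4 mL total → factor 2.4/0.8 = 3
Step 4: 10-fold → factor 10
Step 5: 2.5 mL brought to 31.25 mL → factor 31.25/2.5 = 12.5
Overall dilution factor = 5 × 50 × 3 × 10 × 12.5 = 93750
Stock = 0.00267 mM × 93750 = 250.3 mM = 0.250 M

0.250 M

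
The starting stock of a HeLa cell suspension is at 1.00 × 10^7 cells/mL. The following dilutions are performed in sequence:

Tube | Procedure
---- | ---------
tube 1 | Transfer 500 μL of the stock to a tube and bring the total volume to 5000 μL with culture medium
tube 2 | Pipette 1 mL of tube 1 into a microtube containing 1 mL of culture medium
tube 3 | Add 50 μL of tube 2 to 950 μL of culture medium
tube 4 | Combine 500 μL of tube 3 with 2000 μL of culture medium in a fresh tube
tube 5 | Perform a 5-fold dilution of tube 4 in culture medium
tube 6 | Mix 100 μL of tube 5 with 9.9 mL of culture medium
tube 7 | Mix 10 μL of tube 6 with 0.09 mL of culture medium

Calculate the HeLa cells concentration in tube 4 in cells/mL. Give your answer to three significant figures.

5.00 × 10^3 cells/mL

Step 1: 500 μL brought to 5000 μL → factor 5000/500 = 10
Step 2: 1 mL + 1 mL = 2 mL total → factor 2/1 = 2
Step 3: 50 μL + 950 μL = 1000 μL total → factor 1000/50 = 20
Step 4: 500 μL + 2000 μL = 2500 μL total → factor 2500/500 = 5
Dilution factor through tube 4 = 10 × 2 × 20 × 5 = 2000
[tube 4] = 1.00 × 10^7 cells/mL / 2000 = 5.00 × 10^3 cells/mL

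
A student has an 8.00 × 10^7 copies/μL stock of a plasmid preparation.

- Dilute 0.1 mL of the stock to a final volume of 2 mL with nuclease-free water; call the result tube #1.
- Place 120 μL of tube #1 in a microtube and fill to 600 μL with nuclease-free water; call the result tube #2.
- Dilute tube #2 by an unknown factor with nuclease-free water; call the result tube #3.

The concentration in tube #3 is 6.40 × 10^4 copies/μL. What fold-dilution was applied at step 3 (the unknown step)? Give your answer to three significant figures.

Step 1: 0.1 mL brought to 2 mL → factor 2/0.1 = 20
Step 2: 120 μL brought to 600 μL → factor 600/120 = 5
Step 3: unknown factor x
Product of known-step factors = 100
Overall factor = 8.00 × 10^7 copies/μL / (6.40 × 10^4 copies/μL) = 1250
x = 1250 / 100 = 12.5

12.5-fold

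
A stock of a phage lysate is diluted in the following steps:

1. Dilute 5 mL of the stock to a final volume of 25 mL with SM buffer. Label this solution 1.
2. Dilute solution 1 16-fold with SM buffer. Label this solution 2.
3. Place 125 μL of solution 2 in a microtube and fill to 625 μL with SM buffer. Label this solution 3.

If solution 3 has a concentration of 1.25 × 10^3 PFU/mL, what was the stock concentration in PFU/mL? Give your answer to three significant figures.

5.00 × 10^5 PFU/mL

Step 1: 5 mL brought to 25 mL → factor 25/5 = 5
Step 2: 16-fold → factor 16
Step 3: 125 μL brought to 625 μL → factor 625/125 = 5
Overall dilution factor = 5 × 16 × 5 = 400
Stock = 1.25 × 10^3 PFU/mL × 400 = 5.00 × 10^5 PFU/mL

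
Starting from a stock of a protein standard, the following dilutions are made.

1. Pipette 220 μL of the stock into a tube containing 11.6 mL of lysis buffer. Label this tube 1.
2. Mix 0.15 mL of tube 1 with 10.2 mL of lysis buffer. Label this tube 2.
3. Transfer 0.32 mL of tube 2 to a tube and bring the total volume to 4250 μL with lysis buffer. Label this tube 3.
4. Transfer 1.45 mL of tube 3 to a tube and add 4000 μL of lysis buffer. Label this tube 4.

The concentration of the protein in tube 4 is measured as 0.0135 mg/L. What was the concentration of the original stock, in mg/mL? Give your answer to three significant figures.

2.50 mg/mL

Step 1: 220 μL + 11.6 mL = 11820 μL total → factor 11820/220 = 53.727
Step 2: 0.15 mL + 10.2 mL = 10.35 mL total → factor 10.35/0.15 = 69
Step 3: 0.32 mL brought to 4250 μL → factor 4.25/0.32 = 13.281
Step 4: 1.45 mL + 4000 μL = 5.45 mL total → factor 5.45/1.45 = 3.7586
Overall dilution factor = 53.727 × 69 × 13.281 × 3.7586 = 1.8506 × 10^5
Stock = 0.0135 mg/L × 1.8506 × 10^5 = 2498 mg/L = 2.50 mg/mL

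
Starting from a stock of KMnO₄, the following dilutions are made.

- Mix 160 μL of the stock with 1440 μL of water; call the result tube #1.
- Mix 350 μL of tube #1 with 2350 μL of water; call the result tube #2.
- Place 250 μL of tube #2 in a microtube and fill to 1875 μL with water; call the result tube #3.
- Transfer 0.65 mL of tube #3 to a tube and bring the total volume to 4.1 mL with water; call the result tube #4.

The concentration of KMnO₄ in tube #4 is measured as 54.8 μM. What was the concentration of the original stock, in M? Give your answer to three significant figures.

Step 1: 160 μL + 1440 μL = 1600 μL total → factor 1600/160 = 10
Step 2: 350 μL + 2350 μL = 2700 μL total → factor 2700/350 = 7.7143
Step 3: 250 μL brought to 1875 μL → factor 1875/250 = 7.5
Step 4: 0.65 mL brought to 4.1 mL → factor 4.1/0.65 = 6.3077
Overall dilution factor = 10 × 7.7143 × 7.5 × 6.3077 = 3649.5
Stock = 54.8 μM × 3649.5 = 2.000 × 10^5 μM = 0.200 M

0.200 M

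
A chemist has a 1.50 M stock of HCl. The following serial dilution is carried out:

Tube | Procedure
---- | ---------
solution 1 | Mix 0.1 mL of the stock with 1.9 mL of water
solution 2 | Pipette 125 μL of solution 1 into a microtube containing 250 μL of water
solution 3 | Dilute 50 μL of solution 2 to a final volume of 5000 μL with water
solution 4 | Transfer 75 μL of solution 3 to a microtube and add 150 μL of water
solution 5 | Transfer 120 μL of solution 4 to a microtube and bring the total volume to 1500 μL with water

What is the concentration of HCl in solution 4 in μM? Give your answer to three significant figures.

Step 1: 0.1 mL + 1.9 mL = 2 mL total → factor 2/0.1 = 20
Step 2: 125 μL + 250 μL = 375 μL total → factor 375/125 = 3
Step 3: 50 μL brought to 5000 μL → factor 5000/50 = 100
Step 4: 75 μL + 150 μL = 225 μL total → factor 225/75 = 3
Dilution factor through solution 4 = 20 × 3 × 100 × 3 = 18000
[solution 4] = 1.50 M / 18000 = 8.333 × 10^-5 M = 83.3 μM

83.3 μM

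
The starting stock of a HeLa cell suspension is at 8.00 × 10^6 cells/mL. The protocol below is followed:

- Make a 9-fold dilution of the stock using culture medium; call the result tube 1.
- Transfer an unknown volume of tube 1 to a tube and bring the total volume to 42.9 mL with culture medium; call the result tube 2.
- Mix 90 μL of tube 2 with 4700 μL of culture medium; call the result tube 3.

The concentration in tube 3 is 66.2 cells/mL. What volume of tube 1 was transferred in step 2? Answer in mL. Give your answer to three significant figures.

0.170 mL

Step 1: 9-fold → factor 9
Step 2: v brought to 42.9 mL → factor = 42.9 mL/v
Step 3: 90 μL + 4700 μL = 4790 μL total → factor 4790/90 = 53.222
Product of known-step factors = 479
Overall factor = 8.00 × 10^6 cells/mL / (66.2 cells/mL) = 1.2085 × 10^5
Step-2 factor = 1.2085 × 10^5 / 479 = 252.29
v = 42.9 mL / 252.29 = 0.170 mL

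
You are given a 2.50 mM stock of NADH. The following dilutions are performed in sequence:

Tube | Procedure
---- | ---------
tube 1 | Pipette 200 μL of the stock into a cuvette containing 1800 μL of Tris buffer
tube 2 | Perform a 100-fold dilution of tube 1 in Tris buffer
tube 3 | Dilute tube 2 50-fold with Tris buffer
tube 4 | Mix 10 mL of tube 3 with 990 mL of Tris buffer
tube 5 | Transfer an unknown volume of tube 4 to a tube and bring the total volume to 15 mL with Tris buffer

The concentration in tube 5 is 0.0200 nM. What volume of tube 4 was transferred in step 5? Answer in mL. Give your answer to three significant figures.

Step 1: 200 μL + 1800 μL = 2000 μL total → factor 2000/200 = 10
Step 2: 100-fold → factor 100
Step 3: 50-fold → factor 50
Step 4: 10 mL + 990 mL = 1000 mL total → factor 1000/10 = 100
Step 5: v brought to 15 mL → factor = 15 mL/v
Product of known-step factors = 5 × 10^6
Overall factor = 2.50 mM / (0.0200 nM) = 1.25 × 10^8
Step-5 factor = 1.25 × 10^8 / 5 × 10^6 = 25
v = 15 mL / 25 = 0.600 mL

0.600 mL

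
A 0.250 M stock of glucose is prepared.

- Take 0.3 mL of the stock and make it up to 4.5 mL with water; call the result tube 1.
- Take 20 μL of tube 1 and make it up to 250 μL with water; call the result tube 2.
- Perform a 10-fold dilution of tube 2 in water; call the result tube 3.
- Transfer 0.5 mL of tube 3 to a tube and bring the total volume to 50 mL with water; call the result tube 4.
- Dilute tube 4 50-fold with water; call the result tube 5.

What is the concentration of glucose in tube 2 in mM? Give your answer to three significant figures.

1.33 mM

Step 1: 0.3 mL brought to 4.5 mL → factor 4.5/0.3 = 15
Step 2: 20 μL brought to 250 μL → factor 250/20 = 12.5
Dilution factor through tube 2 = 15 × 12.5 = 187.5
[tube 2] = 0.250 M / 187.5 = 0.001333 M = 1.33 mM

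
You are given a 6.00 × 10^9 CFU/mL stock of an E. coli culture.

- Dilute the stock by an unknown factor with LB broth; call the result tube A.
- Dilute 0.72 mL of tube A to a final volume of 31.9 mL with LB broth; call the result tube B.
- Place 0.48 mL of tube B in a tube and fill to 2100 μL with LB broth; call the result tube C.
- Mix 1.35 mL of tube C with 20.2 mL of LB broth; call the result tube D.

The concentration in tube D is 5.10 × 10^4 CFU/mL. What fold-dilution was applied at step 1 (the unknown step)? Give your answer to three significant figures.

38.0-fold

Step 1: unknown factor x
Step 2: 0.72 mL brought to 31.9 mL → factor 31.9/0.72 = 44.306
Step 3: 0.48 mL brought to 2100 μL → factor 2.1/0.48 = 4.375
Step 4: 1.35 mL + 20.2 mL = 21.55 mL total → factor 21.55/1.35 = 15.963
Product of known-step factors = 3094.2
Overall factor = 6.00 × 10^9 CFU/mL / (5.10 × 10^4 CFU/mL) = 1.1765 × 10^5
x = 1.1765 × 10^5 / 3094.2 = 38.0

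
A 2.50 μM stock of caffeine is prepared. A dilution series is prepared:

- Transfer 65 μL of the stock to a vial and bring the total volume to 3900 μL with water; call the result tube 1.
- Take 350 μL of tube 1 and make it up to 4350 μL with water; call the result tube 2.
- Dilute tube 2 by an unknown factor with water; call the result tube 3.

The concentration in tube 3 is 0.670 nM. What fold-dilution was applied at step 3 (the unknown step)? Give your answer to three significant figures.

Step 1: 65 μL brought to 3900 μL → factor 3900/65 = 60
Step 2: 350 μL brought to 4350 μL → factor 4350/350 = 12.429
Step 3: unknown factor x
Product of known-step factors = 745.71
Overall factor = 2.50 μM / (0.670 nM) = 3731.3
x = 3731.3 / 745.71 = 5.00

5.00-fold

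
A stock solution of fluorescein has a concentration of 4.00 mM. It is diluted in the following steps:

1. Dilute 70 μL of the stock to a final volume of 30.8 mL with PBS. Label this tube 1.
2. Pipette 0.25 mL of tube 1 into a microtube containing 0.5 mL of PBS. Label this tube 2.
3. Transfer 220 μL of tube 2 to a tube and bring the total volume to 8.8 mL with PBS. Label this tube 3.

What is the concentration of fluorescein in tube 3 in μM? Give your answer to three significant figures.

Step 1: 70 μL brought to 30.8 mL → factor 30800/70 = 440
Step 2: 0.25 mL + 0.5 mL = 0.75 mL total → factor 0.75/0.25 = 3
Step 3: 220 μL brought to 8.8 mL → factor 8800/220 = 40
Overall dilution factor = 440 × 3 × 40 = 52800
Final = 4.00 mM / 52800 = 7.576 × 10^-5 mM = 0.0758 μM

0.0758 μM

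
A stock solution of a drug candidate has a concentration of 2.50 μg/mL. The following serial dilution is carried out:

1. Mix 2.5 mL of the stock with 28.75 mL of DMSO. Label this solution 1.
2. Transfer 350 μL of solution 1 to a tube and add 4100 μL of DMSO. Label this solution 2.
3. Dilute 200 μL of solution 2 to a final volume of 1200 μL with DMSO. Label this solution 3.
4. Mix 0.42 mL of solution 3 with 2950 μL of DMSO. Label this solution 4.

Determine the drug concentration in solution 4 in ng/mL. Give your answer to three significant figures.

0.327 ng/mL

Step 1: 2.5 mL + 28.75 mL = 31.25 mL total → factor 31.25/2.5 = 12.5
Step 2: 350 μL + 4100 μL = 4450 μL total → factor 4450/350 = 12.714
Step 3: 200 μL brought to 1200 μL → factor 1200/200 = 6
Step 4: 0.42 mL + 2950 μL = 3.37 mL total → factor 3.37/0.42 = 8.0238
Overall dilution factor = 12.5 × 12.714 × 6 × 8.0238 = 7651.3
Final = 2.50 μg/mL / 7651.3 = 0.0003267 μg/mL = 0.327 ng/mL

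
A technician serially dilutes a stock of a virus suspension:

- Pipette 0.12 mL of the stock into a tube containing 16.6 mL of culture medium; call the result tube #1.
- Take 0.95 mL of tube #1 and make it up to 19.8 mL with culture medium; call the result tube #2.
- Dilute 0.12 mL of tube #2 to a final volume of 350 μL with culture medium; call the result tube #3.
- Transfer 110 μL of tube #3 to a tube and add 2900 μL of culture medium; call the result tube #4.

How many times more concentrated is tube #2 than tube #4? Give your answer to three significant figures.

79.8

Step 1: 0.12 mL + 16.6 mL = 16.72 mL total → factor 16.72/0.12 = 139.33
Step 2: 0.95 mL brought to 19.8 mL → factor 19.8/0.95 = 20.842
Step 3: 0.12 mL brought to 350 μL → factor 0.35/0.12 = 2.9167
Step 4: 110 μL + 2900 μL = 3010 μL total → factor 3010/110 = 27.364
Dilution factor to tube #2 = 2904; to tube #4 = 2.3177 × 10^5
[tube #2]/[tube #4] = (factor to tube #4)/(factor to tube #2) = 2.3177 × 10^5/2904 = 79.8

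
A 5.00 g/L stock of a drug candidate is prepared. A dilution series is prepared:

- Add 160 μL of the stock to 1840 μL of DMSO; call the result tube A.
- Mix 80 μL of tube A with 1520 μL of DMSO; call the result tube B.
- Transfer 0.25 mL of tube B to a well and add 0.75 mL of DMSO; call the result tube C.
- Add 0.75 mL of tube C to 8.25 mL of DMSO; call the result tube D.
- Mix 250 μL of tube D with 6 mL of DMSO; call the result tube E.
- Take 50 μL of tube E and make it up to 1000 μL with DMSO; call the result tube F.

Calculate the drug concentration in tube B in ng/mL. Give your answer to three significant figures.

2.00 × 10^4 ng/mL

Step 1: 160 μL + 1840 μL = 2000 μL total → factor 2000/160 = 12.5
Step 2: 80 μL + 1520 μL = 1600 μL total → factor 1600/80 = 20
Dilution factor through tube B = 12.5 × 20 = 250
[tube B] = 5.00 g/L / 250 = 0.02000 g/L = 2.00 × 10^4 ng/mL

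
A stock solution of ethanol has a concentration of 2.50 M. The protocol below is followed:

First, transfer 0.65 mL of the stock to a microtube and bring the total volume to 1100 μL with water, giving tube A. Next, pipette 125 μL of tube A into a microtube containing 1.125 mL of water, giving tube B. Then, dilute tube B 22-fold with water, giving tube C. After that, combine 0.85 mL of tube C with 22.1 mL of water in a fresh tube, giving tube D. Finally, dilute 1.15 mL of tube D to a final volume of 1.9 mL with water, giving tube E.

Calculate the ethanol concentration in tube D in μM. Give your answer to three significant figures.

Step 1: 0.65 mL brought to 1100 μL → factor 1.1/0.65 = 1.6923
Step 2: 125 μL + 1.125 mL = 1250 μL total → factor 1250/125 = 10
Step 3: 22-fold → factor 22
Step 4: 0.85 mL + 22.1 mL = 22.95 mL total → factor 22.95/0.85 = 27
Dilution factor through tube D = 1.6923 × 10 × 22 × 27 = 10052
[tube D] = 2.50 M / 10052 = 0.0002487 M = 249 μM

249 μM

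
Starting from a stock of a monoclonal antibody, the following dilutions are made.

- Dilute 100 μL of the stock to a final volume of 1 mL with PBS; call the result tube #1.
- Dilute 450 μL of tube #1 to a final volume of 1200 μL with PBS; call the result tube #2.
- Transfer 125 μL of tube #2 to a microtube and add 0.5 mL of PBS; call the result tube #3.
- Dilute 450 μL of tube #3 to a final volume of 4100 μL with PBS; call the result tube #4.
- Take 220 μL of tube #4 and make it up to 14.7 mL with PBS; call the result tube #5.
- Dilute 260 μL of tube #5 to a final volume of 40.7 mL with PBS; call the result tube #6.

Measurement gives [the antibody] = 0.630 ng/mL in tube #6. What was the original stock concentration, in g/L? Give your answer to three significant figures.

8.01 g/L

Step 1: 100 μL brought to 1 mL → factor 1000/100 = 10
Step 2: 450 μL brought to 1200 μL → factor 1200/450 = 2.6667
Step 3: 125 μL + 0.5 mL = 625 μL total → factor 625/125 = 5
Step 4: 450 μL brought to 4100 μL → factor 4100/450 = 9.1111
Step 5: 220 μL brought to 14.7 mL → factor 14700/220 = 66.818
Step 6: 260 μL brought to 40.7 mL → factor 40700/260 = 156.54
Overall dilution factor = 10 × 2.6667 × 5 × 9.1111 × 66.818 × 156.54 = 1.2706 × 10^7
Stock = 0.630 ng/mL × 1.2706 × 10^7 = 8.005 × 10^6 ng/mL = 8.01 g/L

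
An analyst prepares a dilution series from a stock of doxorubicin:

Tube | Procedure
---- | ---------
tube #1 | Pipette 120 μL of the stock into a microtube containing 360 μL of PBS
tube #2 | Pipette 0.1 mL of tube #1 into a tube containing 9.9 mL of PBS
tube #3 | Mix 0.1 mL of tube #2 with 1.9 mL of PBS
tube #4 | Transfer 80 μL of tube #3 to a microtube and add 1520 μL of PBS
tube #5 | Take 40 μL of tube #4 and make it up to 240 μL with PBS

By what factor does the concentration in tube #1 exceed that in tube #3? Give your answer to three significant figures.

Step 1: 120 μL + 360 μL = 480 μL total → factor 480/120 = 4
Step 2: 0.1 mL + 9.9 mL = 10 mL total → factor 10/0.1 = 100
Step 3: 0.1 mL + 1.9 mL = 2 mL total → factor 2/0.1 = 20
Dilution factor to tube #1 = 4; to tube #3 = 8000
[tube #1]/[tube #3] = (factor to tube #3)/(factor to tube #1) = 8000/4 = 2.00 × 10^3

2.00 × 10^3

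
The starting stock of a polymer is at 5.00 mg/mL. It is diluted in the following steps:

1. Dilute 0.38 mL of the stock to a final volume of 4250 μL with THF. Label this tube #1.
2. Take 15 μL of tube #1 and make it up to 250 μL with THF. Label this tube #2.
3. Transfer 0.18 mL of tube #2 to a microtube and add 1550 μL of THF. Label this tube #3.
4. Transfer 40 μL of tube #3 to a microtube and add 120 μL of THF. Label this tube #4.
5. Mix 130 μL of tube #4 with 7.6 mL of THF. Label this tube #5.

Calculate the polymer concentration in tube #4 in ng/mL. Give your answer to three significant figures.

Step 1: 0.38 mL brought to 4250 μL → factor 4.25/0.38 = 11.184
Step 2: 15 μL brought to 250 μL → factor 250/15 = 16.667
Step 3: 0.18 mL + 1550 μL = 1.73 mL total → factor 1.73/0.18 = 9.6111
Step 4: 40 μL + 120 μL = 160 μL total → factor 160/40 = 4
Dilution factor through tube #4 = 11.184 × 16.667 × 9.6111 × 4 = 7166.2
[tube #4] = 5.00 mg/mL / 7166.2 = 0.0006977 mg/mL = 698 ng/mL

698 ng/mL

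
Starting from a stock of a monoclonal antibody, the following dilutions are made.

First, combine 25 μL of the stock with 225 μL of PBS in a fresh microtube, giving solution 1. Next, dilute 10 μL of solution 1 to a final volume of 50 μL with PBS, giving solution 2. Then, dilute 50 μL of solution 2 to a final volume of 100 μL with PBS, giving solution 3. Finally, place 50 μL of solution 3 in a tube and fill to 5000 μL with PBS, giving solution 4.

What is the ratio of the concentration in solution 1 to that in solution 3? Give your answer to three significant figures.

Step 1: 25 μL + 225 μL = 250 μL total → factor 250/25 = 10
Step 2: 10 μL brought to 50 μL → factor 50/10 = 5
Step 3: 50 μL brought to 100 μL → factor 100/50 = 2
Dilution factor to solution 1 = 10; to solution 3 = 100
[solution 1]/[solution 3] = (factor to solution 3)/(factor to solution 1) = 100/10 = 10.0

10.0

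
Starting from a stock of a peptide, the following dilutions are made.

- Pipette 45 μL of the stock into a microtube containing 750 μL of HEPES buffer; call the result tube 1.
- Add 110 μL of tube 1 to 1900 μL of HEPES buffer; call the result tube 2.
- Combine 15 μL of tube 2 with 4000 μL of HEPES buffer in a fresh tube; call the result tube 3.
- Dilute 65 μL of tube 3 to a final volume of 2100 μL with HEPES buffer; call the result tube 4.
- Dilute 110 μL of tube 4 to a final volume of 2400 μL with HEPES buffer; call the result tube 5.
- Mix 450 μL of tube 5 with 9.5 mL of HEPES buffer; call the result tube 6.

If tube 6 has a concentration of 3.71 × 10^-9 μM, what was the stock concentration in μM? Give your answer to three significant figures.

5.00 μM

Step 1: 45 μL + 750 μL = 795 μL total → factor 795/45 = 17.667
Step 2: 110 μL + 1900 μL = 2010 μL total → factor 2010/110 = 18.273
Step 3: 15 μL + 4000 μL = 4015 μL total → factor 4015/15 = 267.67
Step 4: 65 μL brought to 2100 μL → factor 2100/65 = 32.308
Step 5: 110 μL brought to 2400 μL → factor 2400/110 = 21.818
Step 6: 450 μL + 9.5 mL = 9950 μL total → factor 9950/450 = 22.111
Overall dilution factor = 17.667 × 18.273 × 267.67 × 32.308 × 21.818 × 22.111 = 1.3468 × 10^9
Stock = 3.71 × 10^-9 μM × 1.3468 × 10^9 = 5.00 μM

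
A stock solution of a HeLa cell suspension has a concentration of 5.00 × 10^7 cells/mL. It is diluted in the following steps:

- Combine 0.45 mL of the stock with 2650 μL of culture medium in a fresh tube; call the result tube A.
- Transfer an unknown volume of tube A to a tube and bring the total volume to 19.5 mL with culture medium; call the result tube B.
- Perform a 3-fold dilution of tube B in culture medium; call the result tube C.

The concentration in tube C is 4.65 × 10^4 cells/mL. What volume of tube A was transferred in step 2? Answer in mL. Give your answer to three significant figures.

Step 1: 0.45 mL + 2650 μL = 3.1 mL total → factor 3.1/0.45 = 6.8889
Step 2: v brought to 19.5 mL → factor = 19.5 mL/v
Step 3: 3-fold → factor 3
Product of known-step factors = 20.667
Overall factor = 5.00 × 10^7 cells/mL / (4.65 × 10^4 cells/mL) = 1075.3
Step-2 factor = 1075.3 / 20.667 = 52.029
v = 19.5 mL / 52.029 = 0.375 mL

0.375 mL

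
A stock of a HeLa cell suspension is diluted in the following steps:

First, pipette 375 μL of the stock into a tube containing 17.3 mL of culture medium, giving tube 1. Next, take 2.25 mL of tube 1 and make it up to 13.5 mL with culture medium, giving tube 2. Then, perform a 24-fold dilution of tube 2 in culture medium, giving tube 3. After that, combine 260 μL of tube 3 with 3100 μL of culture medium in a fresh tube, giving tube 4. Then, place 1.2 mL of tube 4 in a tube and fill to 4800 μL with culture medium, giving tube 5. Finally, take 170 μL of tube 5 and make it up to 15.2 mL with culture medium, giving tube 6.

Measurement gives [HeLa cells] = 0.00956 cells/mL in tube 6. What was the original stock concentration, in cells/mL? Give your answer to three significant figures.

Step 1: 375 μL + 17.3 mL = 17675 μL total → factor 17675/375 = 47.133
Step 2: 2.25 mL brought to 13.5 mL → factor 13.5/2.25 = 6
Step 3: 24-fold → factor 24
Step 4: 260 μL + 3100 μL = 3360 μL total → factor 3360/260 = 12.923
Step 5: 1.2 mL brought to 4800 μL → factor 4.8/1.2 = 4
Step 6: 170 μL brought to 15.2 mL → factor 15200/170 = 89.412
Overall dilution factor = 47.133 × 6 × 24 × 12.923 × 4 × 89.412 = 3.137 × 10^7
Stock = 0.00956 cells/mL × 3.137 × 10^7 = 3.00 × 10^5 cells/mL

3.00 × 10^5 cells/mL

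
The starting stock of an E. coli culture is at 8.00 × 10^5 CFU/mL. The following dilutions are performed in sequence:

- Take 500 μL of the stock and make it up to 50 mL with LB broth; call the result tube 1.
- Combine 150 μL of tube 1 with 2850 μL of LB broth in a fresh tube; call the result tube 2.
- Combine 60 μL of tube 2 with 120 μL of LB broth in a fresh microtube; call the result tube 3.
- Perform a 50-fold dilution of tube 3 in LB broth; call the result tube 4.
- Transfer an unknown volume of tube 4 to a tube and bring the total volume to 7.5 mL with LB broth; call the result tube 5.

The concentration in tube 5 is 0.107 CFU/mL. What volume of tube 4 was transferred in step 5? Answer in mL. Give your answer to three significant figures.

Step 1: 500 μL brought to 50 mL → factor 50000/500 = 100
Step 2: 150 μL + 2850 μL = 3000 μL total → factor 3000/150 = 20
Step 3: 60 μL + 120 μL = 180 μL total → factor 180/60 = 3
Step 4: 50-fold → factor 50
Step 5: v brought to 7.5 mL → factor = 7.5 mL/v
Product of known-step factors = 3 × 10^5
Overall factor = 8.00 × 10^5 CFU/mL / (0.107 CFU/mL) = 7.4766 × 10^6
Step-5 factor = 7.4766 × 10^6 / 3 × 10^5 = 24.922
v = 7.5 mL / 24.922 = 0.301 mL

0.301 mL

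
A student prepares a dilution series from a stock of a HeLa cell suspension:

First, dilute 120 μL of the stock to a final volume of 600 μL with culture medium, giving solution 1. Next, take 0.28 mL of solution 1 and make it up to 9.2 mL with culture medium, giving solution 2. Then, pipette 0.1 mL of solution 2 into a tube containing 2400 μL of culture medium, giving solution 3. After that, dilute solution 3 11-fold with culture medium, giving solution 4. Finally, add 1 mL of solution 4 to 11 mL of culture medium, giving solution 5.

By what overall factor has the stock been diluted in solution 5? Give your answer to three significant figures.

5.42 × 10^5

Step 1: 120 μL brought to 600 μL → factor 600/120 = 5
Step 2: 0.28 mL brought to 9.2 mL → factor 9.2/0.28 = 32.857
Step 3: 0.1 mL + 2400 μL = 2.5 mL total → factor 2.5/0.1 = 25
Step 4: 11-fold → factor 11
Step 5: 1 mL + 11 mL = 12 mL total → factor 12/1 = 12
Overall dilution factor = 5 × 32.857 × 25 × 11 × 12 = 5.4214 × 10^5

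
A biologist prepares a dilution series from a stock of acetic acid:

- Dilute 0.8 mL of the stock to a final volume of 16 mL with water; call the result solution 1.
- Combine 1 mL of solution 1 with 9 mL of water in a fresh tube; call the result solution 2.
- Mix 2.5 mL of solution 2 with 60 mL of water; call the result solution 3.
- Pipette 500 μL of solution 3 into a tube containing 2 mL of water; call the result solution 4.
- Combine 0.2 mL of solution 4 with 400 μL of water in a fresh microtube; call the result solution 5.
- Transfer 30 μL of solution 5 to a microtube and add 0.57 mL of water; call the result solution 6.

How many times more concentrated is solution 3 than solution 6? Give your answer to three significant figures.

300

Step 1: 0.8 mL brought to 16 mL → factor 16/0.8 = 20
Step 2: 1 mL + 9 mL = 10 mL total → factor 10/1 = 10
Step 3: 2.5 mL + 60 mL = 62.5 mL total → factor 62.5/2.5 = 25
Step 4: 500 μL + 2 mL = 2500 μL total → factor 2500/500 = 5
Step 5: 0.2 mL + 400 μL = 0.6 mL total → factor 0.6/0.2 = 3
Step 6: 30 μL + 0.57 mL = 600 μL total → factor 600/30 = 20
Dilution factor to solution 3 = 5000; to solution 6 = 1.5 × 10^6
[solution 3]/[solution 6] = (factor to solution 6)/(factor to solution 3) = 1.5 × 10^6/5000 = 300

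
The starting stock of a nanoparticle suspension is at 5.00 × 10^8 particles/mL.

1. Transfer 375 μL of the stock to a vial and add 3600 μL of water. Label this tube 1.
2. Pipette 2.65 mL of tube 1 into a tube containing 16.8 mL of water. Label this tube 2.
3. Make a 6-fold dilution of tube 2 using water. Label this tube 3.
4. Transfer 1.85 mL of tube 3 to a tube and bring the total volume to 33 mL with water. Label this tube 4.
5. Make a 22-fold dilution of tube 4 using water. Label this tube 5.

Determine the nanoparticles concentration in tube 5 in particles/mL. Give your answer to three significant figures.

Step 1: 375 μL + 3600 μL = 3975 μL total → factor 3975/375 = 10.6
Step 2: 2.65 mL + 16.8 mL = 19.45 mL total → factor 19.45/2.65 = 7.3396
Step 3: 6-fold → factor 6
Step 4: 1.85 mL brought to 33 mL → factor 33/1.85 = 17.838
Step 5: 22-fold → factor 22
Overall dilution factor = 10.6 × 7.3396 × 6 × 17.838 × 22 = 1.8319 × 10^5
Final = 5.00 × 10^8 particles/mL / 1.8319 × 10^5 = 2.73 × 10^3 particles/mL

2.73 × 10^3 particles/mL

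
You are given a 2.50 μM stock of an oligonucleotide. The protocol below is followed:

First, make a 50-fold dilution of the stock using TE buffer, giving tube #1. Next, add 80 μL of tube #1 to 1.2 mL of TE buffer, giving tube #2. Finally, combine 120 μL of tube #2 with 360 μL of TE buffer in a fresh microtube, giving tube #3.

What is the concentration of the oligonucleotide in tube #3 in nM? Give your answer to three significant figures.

Step 1: 50-fold → factor 50
Step 2: 80 μL + 1.2 mL = 1280 μL total → factor 1280/80 = 16
Step 3: 120 μL + 360 μL = 480 μL total → factor 480/120 = 4
Overall dilution factor = 50 × 16 × 4 = 3200
Final = 2.50 μM / 3200 = 0.0007813 μM = 0.781 nM

0.781 nM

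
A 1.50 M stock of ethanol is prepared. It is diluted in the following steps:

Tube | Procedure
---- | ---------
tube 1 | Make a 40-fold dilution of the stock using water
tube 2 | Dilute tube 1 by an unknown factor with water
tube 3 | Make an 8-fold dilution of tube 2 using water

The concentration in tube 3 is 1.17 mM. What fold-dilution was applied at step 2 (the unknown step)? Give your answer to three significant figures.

4.01-fold

Step 1: 40-fold → factor 40
Step 2: unknown factor x
Step 3: 8-fold → factor 8
Product of known-step factors = 320
Overall factor = 1.50 M / (1.17 mM) = 1282.1
x = 1282.1 / 320 = 4.01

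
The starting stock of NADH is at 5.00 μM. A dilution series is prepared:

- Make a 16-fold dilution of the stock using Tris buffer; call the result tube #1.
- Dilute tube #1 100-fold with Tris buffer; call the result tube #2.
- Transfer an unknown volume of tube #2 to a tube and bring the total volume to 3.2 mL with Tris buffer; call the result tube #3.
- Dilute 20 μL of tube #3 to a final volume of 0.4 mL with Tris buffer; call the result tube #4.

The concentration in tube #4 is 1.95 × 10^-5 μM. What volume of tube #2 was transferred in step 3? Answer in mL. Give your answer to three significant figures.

0.399 mL

Step 1: 16-fold → factor 16
Step 2: 100-fold → factor 100
Step 3: v brought to 3.2 mL → factor = 3.2 mL/v
Step 4: 20 μL brought to 0.4 mL → factor 400/20 = 20
Product of known-step factors = 32000
Overall factor = 5.00 μM / (1.95 × 10^-5 μM) = 2.5641 × 10^5
Step-3 factor = 2.5641 × 10^5 / 32000 = 8.0128
v = 3.2 mL / 8.0128 = 0.399 mL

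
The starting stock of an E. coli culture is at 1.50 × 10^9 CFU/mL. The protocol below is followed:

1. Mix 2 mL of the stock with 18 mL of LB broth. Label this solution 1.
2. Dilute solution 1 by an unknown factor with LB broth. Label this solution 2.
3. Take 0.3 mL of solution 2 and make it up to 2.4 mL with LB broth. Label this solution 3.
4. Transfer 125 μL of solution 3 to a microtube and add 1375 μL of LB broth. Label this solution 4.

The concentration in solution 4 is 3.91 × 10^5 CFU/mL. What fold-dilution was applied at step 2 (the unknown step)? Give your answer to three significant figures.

Step 1: 2 mL + 18 mL = 20 mL total → factor 20/2 = 10
Step 2: unknown factor x
Step 3: 0.3 mL brought to 2.4 mL → factor 2.4/0.3 = 8
Step 4: 125 μL + 1375 μL = 1500 μL total → factor 1500/125 = 12
Product of known-step factors = 960
Overall factor = 1.50 × 10^9 CFU/mL / (3.91 × 10^5 CFU/mL) = 3836.3
x = 3836.3 / 960 = 4.00

4.00-fold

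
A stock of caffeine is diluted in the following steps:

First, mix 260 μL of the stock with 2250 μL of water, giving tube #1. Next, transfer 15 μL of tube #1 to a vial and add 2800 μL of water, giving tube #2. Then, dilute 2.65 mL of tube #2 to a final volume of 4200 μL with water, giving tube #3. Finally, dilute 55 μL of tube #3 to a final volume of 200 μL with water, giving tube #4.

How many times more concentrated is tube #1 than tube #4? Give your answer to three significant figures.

1.08 × 10^3

Step 1: 260 μL + 2250 μL = 2510 μL total → factor 2510/260 = 9.6538
Step 2: 15 μL + 2800 μL = 2815 μL total → factor 2815/15 = 187.67
Step 3: 2.65 mL brought to 4200 μL → factor 4.2/2.65 = 1.5849
Step 4: 55 μL brought to 200 μL → factor 200/55 = 3.6364
Dilution factor to tube #1 = 9.6538; to tube #4 = 10441
[tube #1]/[tube #4] = (factor to tube #4)/(factor to tube #1) = 10441/9.6538 = 1.08 × 10^3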